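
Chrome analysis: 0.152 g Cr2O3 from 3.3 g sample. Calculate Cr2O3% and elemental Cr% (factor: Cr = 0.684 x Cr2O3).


Cr2O3 = 4.61%
Cr = 3.15%

Cr2O3% = 0.152 / 3.3 x 100 = 4.61%
Cr% = 4.61 x 0.684 = 3.15%


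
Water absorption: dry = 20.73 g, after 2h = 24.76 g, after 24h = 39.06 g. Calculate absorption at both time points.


WA (2h) = (24.76 - 20.73) / 20.73 x 100 = 19.4%
WA (24h) = (39.06 - 20.73) / 20.73 x 100 = 88.4%


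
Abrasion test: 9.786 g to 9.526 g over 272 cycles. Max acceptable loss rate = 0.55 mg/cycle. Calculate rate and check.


Loss = 9.786 - 9.526 = 0.260 g
Rate = 0.260 g / 272 cycles x 1000 = 0.956 mg/cycle
Max = 0.55 mg/cycle
Passes: No


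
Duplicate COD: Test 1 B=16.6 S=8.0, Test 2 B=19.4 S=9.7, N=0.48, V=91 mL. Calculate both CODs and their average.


COD1 = (16.6 - 8.0) x 0.48 x 8000 / 91 = 362.9 mg/L
COD2 = (19.4 - 9.7) x 0.48 x 8000 / 91 = 409.3 mg/L
Average = (362.9 + 409.3) / 2 = 386.1 mg/L


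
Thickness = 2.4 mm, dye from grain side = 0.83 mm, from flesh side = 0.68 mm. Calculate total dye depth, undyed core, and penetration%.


Total dyed = 1.51 mm
Undyed core = 0.89 mm
Penetration = 62.9%

Total dyed = 0.83 + 0.68 = 1.51 mm
Undyed core = 2.4 - 1.51 = 0.89 mm
Penetration = 1.51 / 2.4 x 100 = 62.9%


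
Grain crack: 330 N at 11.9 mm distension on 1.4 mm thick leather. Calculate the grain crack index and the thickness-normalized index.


Crack index = 330 / 11.9 = 27.7 N/mm
Normalized = 27.7 / 1.4 = 19.8 N/mm per mm


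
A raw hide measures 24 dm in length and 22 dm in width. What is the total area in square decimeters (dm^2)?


Area = length x width
Area = 24 x 22 = 528 dm^2


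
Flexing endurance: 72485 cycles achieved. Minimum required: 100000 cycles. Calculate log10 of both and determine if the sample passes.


Achieved: log10 = 4.86
Required: log10 = 5.00
Passes: No


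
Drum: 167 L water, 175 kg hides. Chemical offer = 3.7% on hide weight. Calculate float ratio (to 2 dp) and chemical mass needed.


Float ratio = 0.95
Chemical needed = 6.475 kg

Float ratio = 167 / 175 = 0.95
Chemical = 175 x 3.7 / 100 = 6.475 kg


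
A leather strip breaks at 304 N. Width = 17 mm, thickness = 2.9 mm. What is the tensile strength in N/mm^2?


6.17 N/mm^2

Cross-sectional area = 17 x 2.9 = 49.3 mm^2
Tensile strength = 304 / 49.3 = 6.17 N/mm^2


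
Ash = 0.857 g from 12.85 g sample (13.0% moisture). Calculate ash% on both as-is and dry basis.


As-is ash = 6.67%
Dry-basis ash = 7.67%

As-is ash% = 0.857 / 12.85 x 100 = 6.67%
Dry mass = 12.85 x (100 - 13.0) / 100 = 11.1795 g
Dry-basis ash% = 0.857 / 11.1795 x 100 = 7.67%


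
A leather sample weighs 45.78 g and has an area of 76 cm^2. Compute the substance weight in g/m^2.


Substance weight = mass / area x 10000
SW = 45.78 / 76 x 10000
SW = 6023.7 g/m^2


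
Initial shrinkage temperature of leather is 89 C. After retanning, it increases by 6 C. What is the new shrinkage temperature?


95 C


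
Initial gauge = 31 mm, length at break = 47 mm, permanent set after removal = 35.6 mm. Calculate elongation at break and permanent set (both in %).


Elongation at break = 51.6%
Permanent set = 14.8%


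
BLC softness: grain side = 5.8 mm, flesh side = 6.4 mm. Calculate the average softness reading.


Average = (5.8 + 6.4) / 2
Average = 6.10 mm


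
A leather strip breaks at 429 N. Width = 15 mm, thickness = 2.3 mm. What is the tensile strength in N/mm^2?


Cross-sectional area = 15 x 2.3 = 34.5 mm^2
Tensile strength = 429 / 34.5 = 12.43 N/mm^2


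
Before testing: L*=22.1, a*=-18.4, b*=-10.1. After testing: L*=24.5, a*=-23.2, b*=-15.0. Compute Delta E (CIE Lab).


Delta E = 7.27


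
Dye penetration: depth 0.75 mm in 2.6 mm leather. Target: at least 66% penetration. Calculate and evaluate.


Penetration = 28.8%
Meets target: No

Penetration = 0.75 / 2.6 x 100 = 28.8%
Target: 66%
Meets target: No


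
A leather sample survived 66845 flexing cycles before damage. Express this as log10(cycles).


4.83

log10(66845) = 4.83


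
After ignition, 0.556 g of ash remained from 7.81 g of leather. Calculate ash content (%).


7.12%


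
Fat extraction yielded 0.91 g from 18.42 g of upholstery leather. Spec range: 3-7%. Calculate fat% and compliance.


Fat% = 0.91 / 18.42 x 100 = 4.9%
Spec range: 3-7%
Compliant: Yes


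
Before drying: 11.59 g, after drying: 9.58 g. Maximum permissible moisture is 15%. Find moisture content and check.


Moisture content = 17.3%
Acceptable: No


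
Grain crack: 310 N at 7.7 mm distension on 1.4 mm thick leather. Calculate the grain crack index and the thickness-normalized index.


Crack index = 310 / 7.7 = 40.3 N/mm
Normalized = 40.3 / 1.4 = 28.8 N/mm per mm


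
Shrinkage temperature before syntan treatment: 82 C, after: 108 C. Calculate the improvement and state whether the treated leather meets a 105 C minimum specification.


Improvement = 26 C
Meets 105 C spec: Yes


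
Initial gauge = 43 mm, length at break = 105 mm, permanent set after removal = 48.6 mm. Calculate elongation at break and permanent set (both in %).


Elongation at break = (105 - 43) / 43 x 100 = 144.2%
Permanent set = (48.6 - 43) / 43 x 100 = 13.0%


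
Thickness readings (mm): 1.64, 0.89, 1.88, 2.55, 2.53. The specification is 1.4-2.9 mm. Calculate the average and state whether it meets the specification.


Average = 1.90 mm
Within specification: Yes


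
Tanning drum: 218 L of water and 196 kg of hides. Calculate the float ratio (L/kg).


Float ratio = water / hide weight
Ratio = 218 / 196 = 1.1


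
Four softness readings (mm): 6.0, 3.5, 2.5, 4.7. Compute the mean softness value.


4.18 mm

Sum = 6.0 + 3.5 + 2.5 + 4.7
Mean = 16.7 / 4 = 4.18 mm


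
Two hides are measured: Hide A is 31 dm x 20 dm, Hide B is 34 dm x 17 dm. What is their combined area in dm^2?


Hide A area = 31 x 20 = 620 dm^2
Hide B area = 34 x 17 = 578 dm^2
Total = 620 + 578 = 1198 dm^2


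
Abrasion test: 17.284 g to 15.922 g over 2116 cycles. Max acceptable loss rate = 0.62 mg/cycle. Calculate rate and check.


Rate = 0.644 mg/cycle
Passes: No


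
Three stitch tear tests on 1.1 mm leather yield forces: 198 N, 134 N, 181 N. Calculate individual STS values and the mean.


STS1 = 198 / 1.1 = 180.0 N/mm
STS2 = 134 / 1.1 = 121.8 N/mm
STS3 = 181 / 1.1 = 164.5 N/mm
Mean = (180.0 + 121.8 + 164.5) / 3 = 155.4 N/mm


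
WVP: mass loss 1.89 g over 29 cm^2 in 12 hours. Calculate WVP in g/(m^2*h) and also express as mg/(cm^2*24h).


WVP = 1.89 / (29 x 12) x 10000 = 54.31 g/(m^2*h)
Mass loss in mg = 1.89 x 1000 = 1890 mg
Per cm^2 per 24h in mg: 1890 x 24 / (29 x 12) = 45360 / 348 = 130.34 mg/(cm^2*24h)


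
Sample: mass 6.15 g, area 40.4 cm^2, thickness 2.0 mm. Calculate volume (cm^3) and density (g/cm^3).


Thickness in cm = 2.0 / 10 = 0.20 cm
Volume = 40.4 x 0.20 = 8.080 cm^3
Density = 6.15 / 8.080 = 0.761 g/cm^3


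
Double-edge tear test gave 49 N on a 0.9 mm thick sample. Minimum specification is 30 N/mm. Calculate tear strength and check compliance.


Tear strength = 54.4 N/mm
Compliant: Yes


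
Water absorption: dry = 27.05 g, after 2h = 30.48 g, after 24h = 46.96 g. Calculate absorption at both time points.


2h absorption = 12.7%
24h absorption = 73.6%

WA (2h) = (30.48 - 27.05) / 27.05 x 100 = 12.7%
WA (24h) = (46.96 - 27.05) / 27.05 x 100 = 73.6%


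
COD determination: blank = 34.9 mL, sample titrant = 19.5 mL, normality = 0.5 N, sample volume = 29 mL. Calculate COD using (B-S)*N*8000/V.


2124.1 mg/L

COD = (34.9 - 19.5) x 0.5 x 8000 / 29
COD = 15.4 x 0.5 x 8000 / 29
COD = 2124.1 mg/L


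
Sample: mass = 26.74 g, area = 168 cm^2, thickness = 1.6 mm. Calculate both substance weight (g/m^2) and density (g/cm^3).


Substance weight = 1591.7 g/m^2
Density = 0.995 g/cm^3


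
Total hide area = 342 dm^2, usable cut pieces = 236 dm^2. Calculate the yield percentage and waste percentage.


Yield = 69.0%
Waste = 31.0%

Yield = 236 / 342 x 100 = 69.0%
Waste = 342 - 236 = 106 dm^2
Waste% = 100 - 69.0 = 31.0%


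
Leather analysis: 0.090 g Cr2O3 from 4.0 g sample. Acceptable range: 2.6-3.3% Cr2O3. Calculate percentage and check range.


Cr2O3 = 2.25%
Within range: No


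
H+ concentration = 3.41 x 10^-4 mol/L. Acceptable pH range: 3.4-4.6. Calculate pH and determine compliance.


pH = -log10(3.41 x 10^-4) = 3.47
Range: 3.4 to 4.6
Compliant: Yes


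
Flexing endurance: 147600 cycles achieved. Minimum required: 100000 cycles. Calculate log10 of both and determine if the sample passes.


Achieved: log10 = 5.17
Required: log10 = 5.00
Passes: Yes

log10(147600) = 5.17
log10(100000) = 5.00
Passes: Yes


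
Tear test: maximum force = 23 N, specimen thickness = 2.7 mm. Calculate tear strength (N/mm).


8.5 N/mm


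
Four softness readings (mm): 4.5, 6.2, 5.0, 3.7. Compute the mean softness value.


Sum = 4.5 + 6.2 + 5.0 + 3.7
Mean = 19.4 / 4 = 4.85 mm


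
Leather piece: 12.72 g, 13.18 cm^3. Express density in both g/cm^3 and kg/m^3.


Density = 12.72 / 13.18 = 0.965 g/cm^3
Convert: 0.965 x 1000 = 965 kg/m^3


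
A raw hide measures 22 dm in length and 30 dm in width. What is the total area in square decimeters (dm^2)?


660 dm^2


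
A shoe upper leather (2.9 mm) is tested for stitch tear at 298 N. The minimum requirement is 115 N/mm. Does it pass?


STS = 298 / 2.9 = 102.8 N/mm
Minimum required: 115 N/mm
Passes: No


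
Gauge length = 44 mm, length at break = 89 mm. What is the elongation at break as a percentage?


Extension = 89 - 44 = 45 mm
Elongation = 45 / 44 x 100 = 102.3%


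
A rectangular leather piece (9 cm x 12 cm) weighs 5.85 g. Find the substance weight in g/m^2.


Area = 9 x 12 = 108 cm^2
SW = 5.85 / 108 x 10000 = 541.7 g/m^2


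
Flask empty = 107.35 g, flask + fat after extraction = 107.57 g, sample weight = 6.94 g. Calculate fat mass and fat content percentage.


Fat mass = 0.22 g
Fat content = 3.2%


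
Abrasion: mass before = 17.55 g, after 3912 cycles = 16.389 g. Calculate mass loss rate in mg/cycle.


Mass loss = 17.55 - 16.389 = 1.161 g
Rate = 1.161 / 3912 x 1000 = 0.297 mg/cycle


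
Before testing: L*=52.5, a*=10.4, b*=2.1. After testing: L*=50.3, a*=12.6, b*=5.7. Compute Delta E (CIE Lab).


Delta E = 4.76


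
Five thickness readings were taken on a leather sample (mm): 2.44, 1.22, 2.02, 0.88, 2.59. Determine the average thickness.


1.83 mm

Sum = 2.44 + 1.22 + 2.02 + 0.88 + 2.59 = 9.15
Average = 9.15 / 5 = 1.83 mm


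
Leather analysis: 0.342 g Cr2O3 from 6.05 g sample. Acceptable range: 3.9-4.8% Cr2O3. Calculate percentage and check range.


Cr2O3% = 0.342 / 6.05 x 100 = 5.65%
Acceptable range: 3.9 to 4.8%
Within range: No


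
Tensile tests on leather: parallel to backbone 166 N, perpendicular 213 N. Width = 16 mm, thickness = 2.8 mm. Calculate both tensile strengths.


Area = 16 x 2.8 = 44.8 mm^2
TS (parallel) = 166 / 44.8 = 3.71 N/mm^2
TS (perpendicular) = 213 / 44.8 = 4.75 N/mm^2


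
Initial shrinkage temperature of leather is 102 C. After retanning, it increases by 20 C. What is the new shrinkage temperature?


New Ts = 102 + 20 = 122 C


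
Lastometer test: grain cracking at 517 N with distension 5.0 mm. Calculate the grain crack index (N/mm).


103.4 N/mm


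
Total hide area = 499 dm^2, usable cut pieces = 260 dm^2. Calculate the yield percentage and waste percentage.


Yield = 52.1%
Waste = 47.9%

Yield = 260 / 499 x 100 = 52.1%
Waste = 499 - 260 = 239 dm^2
Waste% = 100 - 52.1 = 47.9%


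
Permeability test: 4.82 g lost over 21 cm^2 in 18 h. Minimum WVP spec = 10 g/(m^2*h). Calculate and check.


WVP = 4.82 / (21 x 18) x 10000 = 127.51 g/(m^2*h)
Minimum: 10 g/(m^2*h)
Meets spec: Yes


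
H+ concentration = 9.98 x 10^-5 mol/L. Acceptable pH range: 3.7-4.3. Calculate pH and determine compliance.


pH = 4.00
Compliant: Yes


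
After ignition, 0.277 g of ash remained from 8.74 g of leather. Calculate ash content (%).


Ash% = 0.277 / 8.74 x 100
Ash% = 3.17%


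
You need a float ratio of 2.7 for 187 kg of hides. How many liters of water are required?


Water = hide weight x target ratio
Water = 187 x 2.7 = 504.9 L


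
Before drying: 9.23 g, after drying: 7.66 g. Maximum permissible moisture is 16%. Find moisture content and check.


MC = (9.23 - 7.66) / 9.23 x 100 = 17.0%
Maximum: 16%
Acceptable: No


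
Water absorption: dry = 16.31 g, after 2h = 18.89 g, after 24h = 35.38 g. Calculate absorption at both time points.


WA (2h) = (18.89 - 16.31) / 16.31 x 100 = 15.8%
WA (24h) = (35.38 - 16.31) / 16.31 x 100 = 116.9%


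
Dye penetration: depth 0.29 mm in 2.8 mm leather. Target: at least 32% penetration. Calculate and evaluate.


Penetration = 0.29 / 2.8 x 100 = 10.4%
Target: 32%
Meets target: No


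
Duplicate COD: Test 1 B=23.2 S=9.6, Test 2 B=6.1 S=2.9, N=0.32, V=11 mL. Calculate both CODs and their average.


COD1 = (23.2 - 9.6) x 0.32 x 8000 / 11 = 3165.1 mg/L
COD2 = (6.1 - 2.9) x 0.32 x 8000 / 11 = 744.7 mg/L
Average = (3165.1 + 744.7) / 2 = 1954.9 mg/L


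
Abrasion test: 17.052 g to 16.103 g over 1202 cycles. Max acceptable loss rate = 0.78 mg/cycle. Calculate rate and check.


Loss = 17.052 - 16.103 = 0.949 g
Rate = 0.949 g / 1202 cycles x 1000 = 0.790 mg/cycle
Max = 0.78 mg/cycle
Passes: No


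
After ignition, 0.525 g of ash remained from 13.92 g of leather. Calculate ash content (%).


3.77%

Ash% = 0.525 / 13.92 x 100
Ash% = 3.77%


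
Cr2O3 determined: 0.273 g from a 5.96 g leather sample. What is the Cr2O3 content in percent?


4.58%


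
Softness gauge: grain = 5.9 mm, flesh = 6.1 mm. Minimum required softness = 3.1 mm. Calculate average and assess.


Average softness = 6.00 mm
Meets requirement: Yes

Average = (5.9 + 6.1) / 2 = 6.00 mm
Minimum = 3.1 mm
Meets requirement: Yes


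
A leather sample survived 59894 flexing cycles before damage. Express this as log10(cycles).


log10(59894) = 4.78


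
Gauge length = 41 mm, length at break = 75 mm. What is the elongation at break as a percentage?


Extension = 75 - 41 = 34 mm
Elongation = 34 / 41 x 100 = 82.9%


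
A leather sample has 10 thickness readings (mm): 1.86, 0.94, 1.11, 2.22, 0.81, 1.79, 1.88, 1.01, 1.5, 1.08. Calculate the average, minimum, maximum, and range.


Sum = 14.20
Average = 14.20 / 10 = 1.42 mm
Minimum = 0.81 mm
Maximum = 2.22 mm
Range = 2.22 - 0.81 = 1.41 mm


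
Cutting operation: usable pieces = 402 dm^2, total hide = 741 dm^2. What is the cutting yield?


54.3%

Yield = usable / total x 100
Yield = 402 / 741 x 100 = 54.3%


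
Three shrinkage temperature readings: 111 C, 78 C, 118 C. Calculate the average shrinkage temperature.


Average = (111 + 78 + 118) / 3
Average = 307 / 3 = 102.3 C


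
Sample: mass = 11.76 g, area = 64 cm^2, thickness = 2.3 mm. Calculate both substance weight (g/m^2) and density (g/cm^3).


SW = 11.76 / 64 x 10000 = 1837.5 g/m^2
Volume = 64 x 2.3 / 10 = 14.72 cm^3
Density = 11.76 / 14.72 = 0.799 g/cm^3


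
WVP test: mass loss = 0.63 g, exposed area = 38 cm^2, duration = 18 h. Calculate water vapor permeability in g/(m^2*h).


9.21 g/(m^2*h)

WVP = mass_loss / (area x time) x 10000
WVP = 0.63 / (38 x 18) x 10000
WVP = 0.63 / 684 x 10000 = 9.21 g/(m^2*h)


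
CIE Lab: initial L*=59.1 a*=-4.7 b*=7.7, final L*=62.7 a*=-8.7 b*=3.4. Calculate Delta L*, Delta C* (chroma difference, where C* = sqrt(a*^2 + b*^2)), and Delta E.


Delta L* = 62.7 - 59.1 = 3.6
C1* = sqrt((-4.7)^2 + (7.7)^2) = 9.021
C2* = sqrt((-8.7)^2 + (3.4)^2) = 9.341
Delta C* = 9.341 - 9.021 = 0.32
Delta E = sqrt((3.6)^2 + (-4.0)^2 + (-4.3)^2) = 6.89


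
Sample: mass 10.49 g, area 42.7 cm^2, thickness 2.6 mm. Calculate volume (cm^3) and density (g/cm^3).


Thickness in cm = 2.6 / 10 = 0.26 cm
Volume = 42.7 x 0.26 = 11.102 cm^3
Density = 10.49 / 11.102 = 0.945 g/cm^3


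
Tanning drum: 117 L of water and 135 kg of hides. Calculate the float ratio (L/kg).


0.9

Float ratio = water / hide weight
Ratio = 117 / 135 = 0.9


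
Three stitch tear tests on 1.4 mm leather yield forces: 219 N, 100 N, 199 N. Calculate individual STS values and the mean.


STS1 = 156.4 N/mm
STS2 = 71.4 N/mm
STS3 = 142.1 N/mm
Mean = 123.3 N/mm


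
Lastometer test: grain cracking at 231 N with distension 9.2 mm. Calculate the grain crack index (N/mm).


Grain crack index = force / distension
Index = 231 / 9.2 = 25.1 N/mm


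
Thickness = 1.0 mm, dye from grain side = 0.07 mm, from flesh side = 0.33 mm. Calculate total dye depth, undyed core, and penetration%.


Total dyed = 0.40 mm
Undyed core = 0.60 mm
Penetration = 40.0%

Total dyed = 0.07 + 0.33 = 0.40 mm
Undyed core = 1.0 - 0.40 = 0.60 mm
Penetration = 0.40 / 1.0 x 100 = 40.0%


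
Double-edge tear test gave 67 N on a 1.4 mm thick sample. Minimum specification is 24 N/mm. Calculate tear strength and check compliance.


Tear strength = 67 / 1.4 = 47.9 N/mm
Required minimum = 24 N/mm
Compliant: Yes


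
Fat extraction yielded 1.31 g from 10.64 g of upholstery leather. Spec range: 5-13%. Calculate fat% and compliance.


Fat content = 12.3%
Compliant: Yes


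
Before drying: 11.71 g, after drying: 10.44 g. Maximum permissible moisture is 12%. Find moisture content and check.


Moisture content = 10.8%
Acceptable: Yes

MC = (11.71 - 10.44) / 11.71 x 100 = 10.8%
Maximum: 12%
Acceptable: Yes


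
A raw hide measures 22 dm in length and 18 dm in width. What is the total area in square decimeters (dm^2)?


Area = length x width
Area = 22 x 18 = 396 dm^2


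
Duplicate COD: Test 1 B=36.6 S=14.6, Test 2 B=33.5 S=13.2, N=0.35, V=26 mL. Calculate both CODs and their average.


COD1 = (36.6 - 14.6) x 0.35 x 8000 / 26 = 2369.2 mg/L
COD2 = (33.5 - 13.2) x 0.35 x 8000 / 26 = 2186.2 mg/L
Average = (2369.2 + 2186.2) / 2 = 2277.7 mg/L


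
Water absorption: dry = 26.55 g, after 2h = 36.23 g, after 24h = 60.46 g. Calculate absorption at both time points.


2h absorption = 36.5%
24h absorption = 127.7%

WA (2h) = (36.23 - 26.55) / 26.55 x 100 = 36.5%
WA (24h) = (60.46 - 26.55) / 26.55 x 100 = 127.7%


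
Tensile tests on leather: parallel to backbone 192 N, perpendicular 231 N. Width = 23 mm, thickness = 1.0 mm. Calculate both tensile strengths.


Parallel = 8.35 N/mm^2
Perpendicular = 10.04 N/mm^2

Area = 23 x 1.0 = 23.0 mm^2
TS (parallel) = 192 / 23.0 = 8.35 N/mm^2
TS (perpendicular) = 231 / 23.0 = 10.04 N/mm^2


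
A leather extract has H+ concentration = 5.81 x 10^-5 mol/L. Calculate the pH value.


pH = 4.24

pH = -log10[H+]
pH = -log10(5.81 x 10^-5) = 4.24


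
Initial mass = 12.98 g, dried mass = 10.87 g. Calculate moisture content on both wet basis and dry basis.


Wet basis = 16.3%
Dry basis = 19.4%


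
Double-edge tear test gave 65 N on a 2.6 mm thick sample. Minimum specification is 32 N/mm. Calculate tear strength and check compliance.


Tear strength = 25.0 N/mm
Compliant: No


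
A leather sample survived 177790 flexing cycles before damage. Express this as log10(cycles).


5.25


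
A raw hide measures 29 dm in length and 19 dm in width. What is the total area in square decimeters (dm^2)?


551 dm^2


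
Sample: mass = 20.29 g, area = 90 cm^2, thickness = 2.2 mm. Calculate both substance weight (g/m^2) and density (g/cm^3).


SW = 20.29 / 90 x 10000 = 2254.4 g/m^2
Volume = 90 x 2.2 / 10 = 19.80 cm^3
Density = 20.29 / 19.80 = 1.025 g/cm^3


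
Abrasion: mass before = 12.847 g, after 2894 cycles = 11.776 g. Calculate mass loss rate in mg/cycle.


0.370 mg/cycle

Mass loss = 12.847 - 11.776 = 1.071 g
Rate = 1.071 / 2894 x 1000 = 0.370 mg/cycle


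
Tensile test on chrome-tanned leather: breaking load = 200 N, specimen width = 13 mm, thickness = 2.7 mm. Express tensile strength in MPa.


Cross-section = 13 x 2.7 = 35.1 mm^2
TS = 200 / 35.1 = 5.70 MPa
(1 N/mm^2 = 1 MPa)


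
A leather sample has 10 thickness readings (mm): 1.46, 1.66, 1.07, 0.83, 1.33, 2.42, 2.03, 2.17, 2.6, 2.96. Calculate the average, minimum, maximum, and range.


Sum = 18.53
Average = 18.53 / 10 = 1.85 mm
Minimum = 0.83 mm
Maximum = 2.96 mm
Range = 2.96 - 0.83 = 2.13 mm


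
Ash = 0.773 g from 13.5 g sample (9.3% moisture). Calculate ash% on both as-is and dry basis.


As-is ash = 5.73%
Dry-basis ash = 6.31%

As-is ash% = 0.773 / 13.5 x 100 = 5.73%
Dry mass = 13.5 x (100 - 9.3) / 100 = 12.2445 g
Dry-basis ash% = 0.773 / 12.2445 x 100 = 6.31%


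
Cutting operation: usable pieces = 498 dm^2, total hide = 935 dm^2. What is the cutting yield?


Yield = usable / total x 100
Yield = 498 / 935 x 100 = 53.3%


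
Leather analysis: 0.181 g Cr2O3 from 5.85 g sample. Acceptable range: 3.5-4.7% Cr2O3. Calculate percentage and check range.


Cr2O3 = 3.09%
Within range: No


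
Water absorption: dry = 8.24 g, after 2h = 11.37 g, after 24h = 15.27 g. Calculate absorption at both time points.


2h absorption = 38.0%
24h absorption = 85.3%


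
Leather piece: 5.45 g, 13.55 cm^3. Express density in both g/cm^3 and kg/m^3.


Density = 5.45 / 13.55 = 0.402 g/cm^3
Convert: 0.402 x 1000 = 402 kg/m^3


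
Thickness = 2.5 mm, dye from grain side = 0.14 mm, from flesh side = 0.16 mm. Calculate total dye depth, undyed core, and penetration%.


Total dyed = 0.30 mm
Undyed core = 2.20 mm
Penetration = 12.0%

Total dyed = 0.14 + 0.16 = 0.30 mm
Undyed core = 2.5 - 0.30 = 2.20 mm
Penetration = 0.30 / 2.5 x 100 = 12.0%


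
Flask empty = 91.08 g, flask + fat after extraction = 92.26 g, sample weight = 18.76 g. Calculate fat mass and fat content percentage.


Fat mass = 1.18 g
Fat content = 6.3%


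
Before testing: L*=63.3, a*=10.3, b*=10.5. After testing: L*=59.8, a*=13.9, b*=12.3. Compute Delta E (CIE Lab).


dL = 59.8 - 63.3 = -3.5
da = 13.9 - 10.3 = 3.6
db = 12.3 - 10.5 = 1.8
dE = sqrt((-3.5)^2 + (3.6)^2 + (1.8)^2) = 5.33


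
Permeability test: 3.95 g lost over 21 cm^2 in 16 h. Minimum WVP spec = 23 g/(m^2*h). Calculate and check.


WVP = 117.56 g/(m^2*h)
Meets specification: Yes

WVP = 3.95 / (21 x 16) x 10000 = 117.56 g/(m^2*h)
Minimum: 23 g/(m^2*h)
Meets spec: Yes


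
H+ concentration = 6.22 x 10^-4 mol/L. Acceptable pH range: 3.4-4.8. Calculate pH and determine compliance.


pH = 3.21
Compliant: No


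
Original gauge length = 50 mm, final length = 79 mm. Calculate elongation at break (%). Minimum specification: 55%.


Extension = 79 - 50 = 29 mm
Elongation = 29 / 50 x 100 = 58.0%
Minimum required: 55%
Meets specification: Yes


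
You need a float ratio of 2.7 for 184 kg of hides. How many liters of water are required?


Water = hide weight x target ratio
Water = 184 x 2.7 = 496.8 L


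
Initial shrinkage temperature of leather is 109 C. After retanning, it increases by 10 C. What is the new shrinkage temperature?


New Ts = 109 + 10 = 119 C


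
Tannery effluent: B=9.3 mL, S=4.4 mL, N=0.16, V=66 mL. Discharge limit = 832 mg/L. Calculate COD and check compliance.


COD = 95.0 mg/L
Compliant: Yes


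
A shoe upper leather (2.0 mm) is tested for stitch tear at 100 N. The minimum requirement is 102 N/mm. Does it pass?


STS = 100 / 2.0 = 50.0 N/mm
Minimum required: 102 N/mm
Passes: No


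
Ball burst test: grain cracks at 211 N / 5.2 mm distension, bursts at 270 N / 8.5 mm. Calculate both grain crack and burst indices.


Crack index = 40.6 N/mm
Burst index = 31.8 N/mm

Crack index = 211 / 5.2 = 40.6 N/mm
Burst index = 270 / 8.5 = 31.8 N/mm


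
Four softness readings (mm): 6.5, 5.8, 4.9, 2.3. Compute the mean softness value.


Sum = 6.5 + 5.8 + 4.9 + 2.3
Mean = 19.5 / 4 = 4.88 mm


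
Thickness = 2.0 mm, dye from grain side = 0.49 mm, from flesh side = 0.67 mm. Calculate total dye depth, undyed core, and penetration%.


Total dyed = 0.49 + 0.67 = 1.16 mm
Undyed core = 2.0 - 1.16 = 0.84 mm
Penetration = 1.16 / 2.0 x 100 = 58.0%


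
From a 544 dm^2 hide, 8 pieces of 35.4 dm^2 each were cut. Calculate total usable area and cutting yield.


Total usable = 8 x 35.4 = 283.2 dm^2
Yield = 283.2 / 544 x 100 = 52.1%


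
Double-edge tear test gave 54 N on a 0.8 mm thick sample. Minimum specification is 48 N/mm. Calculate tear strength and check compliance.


Tear strength = 67.5 N/mm
Compliant: Yes

Tear strength = 54 / 0.8 = 67.5 N/mm
Required minimum = 48 N/mm
Compliant: Yes


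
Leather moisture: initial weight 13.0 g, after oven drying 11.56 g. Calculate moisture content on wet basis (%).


Moisture = 13.0 - 11.56 = 1.44 g
MC = 1.44 / 13.0 x 100 = 11.1%


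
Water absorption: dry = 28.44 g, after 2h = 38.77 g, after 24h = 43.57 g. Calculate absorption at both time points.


2h absorption = 36.3%
24h absorption = 53.2%

WA (2h) = (38.77 - 28.44) / 28.44 x 100 = 36.3%
WA (24h) = (43.57 - 28.44) / 28.44 x 100 = 53.2%


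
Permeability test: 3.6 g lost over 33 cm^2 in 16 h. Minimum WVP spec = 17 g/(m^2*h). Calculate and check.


WVP = 3.6 / (33 x 16) x 10000 = 68.18 g/(m^2*h)
Minimum: 17 g/(m^2*h)
Meets spec: Yes


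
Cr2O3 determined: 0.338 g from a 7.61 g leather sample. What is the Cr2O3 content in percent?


Cr2O3% = 0.338 / 7.61 x 100
Cr2O3% = 4.44%


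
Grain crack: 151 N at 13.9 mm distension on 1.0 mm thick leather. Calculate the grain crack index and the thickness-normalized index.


Crack index = 151 / 13.9 = 10.9 N/mm
Normalized = 10.9 / 1.0 = 10.9 N/mm per mm


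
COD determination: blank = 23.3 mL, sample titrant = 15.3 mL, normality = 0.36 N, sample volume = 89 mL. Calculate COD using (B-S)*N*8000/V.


258.9 mg/L

COD = (23.3 - 15.3) x 0.36 x 8000 / 89
COD = 8.0 x 0.36 x 8000 / 89
COD = 258.9 mg/L


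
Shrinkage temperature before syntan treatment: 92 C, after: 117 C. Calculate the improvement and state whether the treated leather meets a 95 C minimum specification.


Improvement = 117 - 92 = 25 C
Spec check: 117 C >= 95 C? Yes


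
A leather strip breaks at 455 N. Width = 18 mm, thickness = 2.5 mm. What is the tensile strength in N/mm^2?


Cross-sectional area = 18 x 2.5 = 45.0 mm^2
Tensile strength = 455 / 45.0 = 10.11 N/mm^2


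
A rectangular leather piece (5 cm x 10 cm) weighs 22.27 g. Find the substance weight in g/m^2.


Area = 5 x 10 = 50 cm^2
SW = 22.27 / 50 x 10000 = 4454.0 g/m^2


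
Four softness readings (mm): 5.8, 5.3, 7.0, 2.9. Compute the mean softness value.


5.25 mm

Sum = 5.8 + 5.3 + 7.0 + 2.9
Mean = 21.0 / 4 = 5.25 mm


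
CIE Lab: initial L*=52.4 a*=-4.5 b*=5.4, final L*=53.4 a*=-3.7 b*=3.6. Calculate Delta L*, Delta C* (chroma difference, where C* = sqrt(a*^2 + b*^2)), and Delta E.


Delta L* = 1.0
Delta C* = -1.87
Delta E = 2.21


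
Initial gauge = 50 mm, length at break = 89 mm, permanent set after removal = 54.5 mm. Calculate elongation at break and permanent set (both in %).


Elongation at break = 78.0%
Permanent set = 9.0%


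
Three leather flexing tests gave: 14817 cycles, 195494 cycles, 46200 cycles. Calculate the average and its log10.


Average = 85504 cycles
log10 = 4.93

Average = (14817 + 195494 + 46200) / 3 = 85504 cycles
log10(85504) = 4.93


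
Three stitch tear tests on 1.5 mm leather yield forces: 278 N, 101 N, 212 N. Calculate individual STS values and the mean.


STS1 = 278 / 1.5 = 185.3 N/mm
STS2 = 101 / 1.5 = 67.3 N/mm
STS3 = 212 / 1.5 = 141.3 N/mm
Mean = (185.3 + 67.3 + 141.3) / 3 = 131.3 N/mm


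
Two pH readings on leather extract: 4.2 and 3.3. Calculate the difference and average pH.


Difference = |4.2 - 3.3| = 0.9
Average = (4.2 + 3.3) / 2 = 3.75


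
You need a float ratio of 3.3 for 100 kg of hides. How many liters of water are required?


330.0 L


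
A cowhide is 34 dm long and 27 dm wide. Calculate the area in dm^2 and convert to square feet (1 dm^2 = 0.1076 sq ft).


918 dm^2
98.78 sq ft

Area = 34 x 27 = 918 dm^2
Conversion: 918 x 0.1076 = 98.78 sq ft


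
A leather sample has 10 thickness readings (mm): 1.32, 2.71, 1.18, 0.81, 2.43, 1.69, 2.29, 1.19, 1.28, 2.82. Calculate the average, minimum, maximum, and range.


Average = 1.77 mm
Min = 0.81 mm
Max = 2.82 mm
Range = 2.01 mm

Sum = 17.72
Average = 17.72 / 10 = 1.77 mm
Minimum = 0.81 mm
Maximum = 2.82 mm
Range = 2.82 - 0.81 = 2.01 mm


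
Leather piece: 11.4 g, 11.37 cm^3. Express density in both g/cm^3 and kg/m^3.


Density = 11.4 / 11.37 = 1.003 g/cm^3
Convert: 1.003 x 1000 = 1003 kg/m^3


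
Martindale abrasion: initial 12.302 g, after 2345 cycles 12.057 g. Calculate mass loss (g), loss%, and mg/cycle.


Mass loss = 0.245 g
Loss = 1.99%
Rate = 0.104 mg/cycle

Loss = 12.302 - 12.057 = 0.245 g
Loss% = 0.245 / 12.302 x 100 = 1.99%
Rate = 0.245 / 2345 x 1000 = 0.104 mg/cycle


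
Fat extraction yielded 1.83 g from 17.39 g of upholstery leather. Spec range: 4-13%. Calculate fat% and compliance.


Fat% = 1.83 / 17.39 x 100 = 10.5%
Spec range: 4-13%
Compliant: Yes


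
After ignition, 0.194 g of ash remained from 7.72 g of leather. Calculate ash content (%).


Ash% = 0.194 / 7.72 x 100
Ash% = 2.51%


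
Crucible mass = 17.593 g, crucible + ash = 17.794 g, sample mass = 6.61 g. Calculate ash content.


Ash mass = 0.201 g
Ash content = 3.04%


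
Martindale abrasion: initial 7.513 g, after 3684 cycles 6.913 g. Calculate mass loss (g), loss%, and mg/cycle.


Mass loss = 0.600 g
Loss = 7.99%
Rate = 0.163 mg/cycle


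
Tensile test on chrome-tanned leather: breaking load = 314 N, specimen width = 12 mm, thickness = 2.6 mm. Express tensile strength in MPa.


10.06 MPa

Cross-section = 12 x 2.6 = 31.2 mm^2
TS = 314 / 31.2 = 10.06 MPa
(1 N/mm^2 = 1 MPa)


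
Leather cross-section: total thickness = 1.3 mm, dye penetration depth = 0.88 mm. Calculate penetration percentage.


Penetration% = 0.88 / 1.3 x 100
Penetration = 67.7%


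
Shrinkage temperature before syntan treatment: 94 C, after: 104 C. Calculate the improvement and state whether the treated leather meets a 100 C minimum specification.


Improvement = 104 - 94 = 10 C
Spec check: 104 C >= 100 C? Yes


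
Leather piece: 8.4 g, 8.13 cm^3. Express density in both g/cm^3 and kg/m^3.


1.033 g/cm^3
1033 kg/m^3

Density = 8.4 / 8.13 = 1.033 g/cm^3
Convert: 1.033 x 1000 = 1033 kg/m^3


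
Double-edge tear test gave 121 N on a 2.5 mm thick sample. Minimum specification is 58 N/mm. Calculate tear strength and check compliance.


Tear strength = 121 / 2.5 = 48.4 N/mm
Required minimum = 58 N/mm
Compliant: No


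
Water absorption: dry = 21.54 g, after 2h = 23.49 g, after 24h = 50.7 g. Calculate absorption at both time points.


2h absorption = 9.1%
24h absorption = 135.4%


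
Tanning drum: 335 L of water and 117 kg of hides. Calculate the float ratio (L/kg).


2.9


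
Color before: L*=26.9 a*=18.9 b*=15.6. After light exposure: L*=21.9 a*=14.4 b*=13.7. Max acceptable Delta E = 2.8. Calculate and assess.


dL = -5.0, da = -4.5, db = -1.9
dE = sqrt((-5.0)^2 + (-4.5)^2 + (-1.9)^2) = 6.99
Max = 2.8
Passes: No


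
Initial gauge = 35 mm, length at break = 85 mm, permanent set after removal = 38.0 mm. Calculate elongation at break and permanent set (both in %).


Elongation at break = (85 - 35) / 35 x 100 = 142.9%
Permanent set = (38.0 - 35) / 35 x 100 = 8.6%


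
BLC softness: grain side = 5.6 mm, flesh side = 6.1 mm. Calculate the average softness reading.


Average = (5.6 + 6.1) / 2
Average = 5.85 mm


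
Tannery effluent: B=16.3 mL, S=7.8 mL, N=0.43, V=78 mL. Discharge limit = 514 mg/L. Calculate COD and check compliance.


COD = (16.3 - 7.8) x 0.43 x 8000 / 78 = 374.9 mg/L
Limit: 514 mg/L
Compliant: Yes


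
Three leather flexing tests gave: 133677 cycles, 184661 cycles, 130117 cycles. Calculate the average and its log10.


Average = (133677 + 184661 + 130117) / 3 = 149485 cycles
log10(149485) = 5.17


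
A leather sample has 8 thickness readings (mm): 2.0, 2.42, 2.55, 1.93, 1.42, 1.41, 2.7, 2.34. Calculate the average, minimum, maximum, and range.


Average = 2.10 mm
Min = 1.41 mm
Max = 2.7 mm
Range = 1.29 mm


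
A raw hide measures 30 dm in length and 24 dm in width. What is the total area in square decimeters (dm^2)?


720 dm^2


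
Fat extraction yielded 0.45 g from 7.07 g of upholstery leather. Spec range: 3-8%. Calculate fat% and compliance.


Fat% = 0.45 / 7.07 x 100 = 6.4%
Spec range: 3-8%
Compliant: Yes


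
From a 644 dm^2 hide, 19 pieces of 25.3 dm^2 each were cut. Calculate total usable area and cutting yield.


Usable area = 480.7 dm^2
Yield = 74.6%

Total usable = 19 x 25.3 = 480.7 dm^2
Yield = 480.7 / 644 x 100 = 74.6%


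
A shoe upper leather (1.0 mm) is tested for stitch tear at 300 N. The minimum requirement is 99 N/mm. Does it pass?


STS = 300.0 N/mm
Passes: Yes

STS = 300 / 1.0 = 300.0 N/mm
Minimum required: 99 N/mm
Passes: Yes


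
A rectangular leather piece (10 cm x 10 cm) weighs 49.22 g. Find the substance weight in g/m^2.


4922.0 g/m^2

Area = 10 x 10 = 100 cm^2
SW = 49.22 / 100 x 10000 = 4922.0 g/m^2


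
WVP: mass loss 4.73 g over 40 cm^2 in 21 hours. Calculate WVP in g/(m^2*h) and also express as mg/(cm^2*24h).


WVP = 4.73 / (40 x 21) x 10000 = 56.31 g/(m^2*h)
Mass loss in mg = 4.73 x 1000 = 4730 mg
Per cm^2 per 24h in mg: 4730 x 24 / (40 x 21) = 113520 / 840 = 135.14 mg/(cm^2*24h)


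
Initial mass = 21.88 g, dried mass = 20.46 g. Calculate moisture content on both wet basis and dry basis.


Moisture lost = 21.88 - 20.46 = 1.42 g
Wet basis MC = 1.42 / 21.88 x 100 = 6.5%
Dry basis MC = 1.42 / 20.46 x 100 = 6.9%


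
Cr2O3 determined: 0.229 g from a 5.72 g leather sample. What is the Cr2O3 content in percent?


4.00%


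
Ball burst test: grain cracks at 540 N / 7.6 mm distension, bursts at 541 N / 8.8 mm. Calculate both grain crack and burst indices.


Crack index = 540 / 7.6 = 71.1 N/mm
Burst index = 541 / 8.8 = 61.5 N/mm


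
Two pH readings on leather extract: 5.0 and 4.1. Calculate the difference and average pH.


Difference = |5.0 - 4.1| = 0.9
Average = (5.0 + 4.1) / 2 = 4.55


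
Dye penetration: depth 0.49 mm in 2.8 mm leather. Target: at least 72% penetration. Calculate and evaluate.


Penetration = 17.5%
Meets target: No


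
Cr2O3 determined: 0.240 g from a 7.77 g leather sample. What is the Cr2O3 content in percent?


Cr2O3% = 0.240 / 7.77 x 100
Cr2O3% = 3.09%


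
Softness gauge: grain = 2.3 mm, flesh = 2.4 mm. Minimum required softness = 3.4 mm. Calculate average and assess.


Average = (2.3 + 2.4) / 2 = 2.35 mm
Minimum = 3.4 mm
Meets requirement: No


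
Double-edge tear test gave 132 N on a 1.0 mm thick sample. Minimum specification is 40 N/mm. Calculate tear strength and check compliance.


Tear strength = 132 / 1.0 = 132.0 N/mm
Required minimum = 40 N/mm
Compliant: Yes


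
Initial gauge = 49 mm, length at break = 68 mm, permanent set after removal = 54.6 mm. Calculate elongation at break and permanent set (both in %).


Elongation at break = (68 - 49) / 49 x 100 = 38.8%
Permanent set = (54.6 - 49) / 49 x 100 = 11.4%


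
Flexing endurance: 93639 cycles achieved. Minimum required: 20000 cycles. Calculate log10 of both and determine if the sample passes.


log10(93639) = 4.97
log10(20000) = 4.30
Passes: Yes


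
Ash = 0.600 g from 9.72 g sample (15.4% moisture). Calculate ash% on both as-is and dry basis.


As-is ash = 6.17%
Dry-basis ash = 7.30%


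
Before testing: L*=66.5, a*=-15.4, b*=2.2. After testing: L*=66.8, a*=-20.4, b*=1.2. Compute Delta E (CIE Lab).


Delta E = 5.11


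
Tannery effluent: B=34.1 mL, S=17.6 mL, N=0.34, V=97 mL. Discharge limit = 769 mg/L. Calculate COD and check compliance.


COD = (34.1 - 17.6) x 0.34 x 8000 / 97 = 462.7 mg/L
Limit: 769 mg/L
Compliant: Yes


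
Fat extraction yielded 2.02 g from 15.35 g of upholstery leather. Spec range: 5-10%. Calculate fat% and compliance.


Fat content = 13.2%
Compliant: No


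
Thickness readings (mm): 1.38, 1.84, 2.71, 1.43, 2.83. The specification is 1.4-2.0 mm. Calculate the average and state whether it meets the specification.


Sum = 10.19
Average = 10.19 / 5 = 2.04 mm
Specification range: 1.4 to 2.0 mm
Within spec: No


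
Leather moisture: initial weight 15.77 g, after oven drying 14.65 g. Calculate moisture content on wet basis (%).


7.1%


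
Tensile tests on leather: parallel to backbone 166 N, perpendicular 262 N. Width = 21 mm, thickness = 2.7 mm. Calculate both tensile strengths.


Parallel = 2.93 N/mm^2
Perpendicular = 4.62 N/mm^2

Area = 21 x 2.7 = 56.7 mm^2
TS (parallel) = 166 / 56.7 = 2.93 N/mm^2
TS (perpendicular) = 262 / 56.7 = 4.62 N/mm^2


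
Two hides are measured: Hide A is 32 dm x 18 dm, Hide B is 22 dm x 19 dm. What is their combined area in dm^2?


Hide A area = 32 x 18 = 576 dm^2
Hide B area = 22 x 19 = 418 dm^2
Total = 576 + 418 = 994 dm^2


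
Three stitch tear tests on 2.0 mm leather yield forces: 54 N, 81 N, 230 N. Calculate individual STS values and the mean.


STS1 = 27.0 N/mm
STS2 = 40.5 N/mm
STS3 = 115.0 N/mm
Mean = 60.8 N/mm

STS1 = 54 / 2.0 = 27.0 N/mm
STS2 = 81 / 2.0 = 40.5 N/mm
STS3 = 230 / 2.0 = 115.0 N/mm
Mean = (27.0 + 40.5 + 115.0) / 3 = 60.8 N/mm


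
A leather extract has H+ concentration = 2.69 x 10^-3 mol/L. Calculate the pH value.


pH = -log10[H+]
pH = -log10(2.69 x 10^-3) = 2.57


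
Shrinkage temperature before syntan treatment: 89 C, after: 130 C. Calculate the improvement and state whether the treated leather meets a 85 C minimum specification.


Improvement = 130 - 89 = 41 C
Spec check: 130 C >= 85 C? Yes


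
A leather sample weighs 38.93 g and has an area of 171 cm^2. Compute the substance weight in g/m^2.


Substance weight = mass / area x 10000
SW = 38.93 / 171 x 10000
SW = 2276.6 g/m^2


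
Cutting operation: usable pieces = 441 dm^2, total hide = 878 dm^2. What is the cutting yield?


Yield = usable / total x 100
Yield = 441 / 878 x 100 = 50.2%


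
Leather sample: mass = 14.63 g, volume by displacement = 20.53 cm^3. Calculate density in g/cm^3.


Density = mass / volume
Density = 14.63 / 20.53 = 0.713 g/cm^3


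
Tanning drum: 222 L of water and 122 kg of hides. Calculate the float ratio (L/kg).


1.8

Float ratio = water / hide weight
Ratio = 222 / 122 = 1.8


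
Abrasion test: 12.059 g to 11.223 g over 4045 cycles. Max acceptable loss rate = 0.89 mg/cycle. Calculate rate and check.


Rate = 0.207 mg/cycle
Passes: Yes

Loss = 12.059 - 11.223 = 0.836 g
Rate = 0.836 g / 4045 cycles x 1000 = 0.207 mg/cycle
Max = 0.89 mg/cycle
Passes: Yes


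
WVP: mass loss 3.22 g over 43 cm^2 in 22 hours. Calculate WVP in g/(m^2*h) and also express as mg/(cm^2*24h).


WVP = 34.04 g/(m^2*h)
Daily rate = 81.69 mg/(cm^2*24h)

WVP = 3.22 / (43 x 22) x 10000 = 34.04 g/(m^2*h)
Mass loss in mg = 3.22 x 1000 = 3220 mg
Per cm^2 per 24h in mg: 3220 x 24 / (43 x 22) = 77280 / 946 = 81.69 mg/(cm^2*24h)


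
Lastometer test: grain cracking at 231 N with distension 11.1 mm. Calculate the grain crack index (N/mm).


20.8 N/mm


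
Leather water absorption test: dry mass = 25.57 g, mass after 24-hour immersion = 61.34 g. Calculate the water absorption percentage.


139.9%

Water absorbed = 61.34 - 25.57 = 35.77 g
WA% = 35.77 / 25.57 x 100 = 139.9%


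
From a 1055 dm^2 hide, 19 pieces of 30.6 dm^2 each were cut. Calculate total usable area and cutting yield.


Usable area = 581.4 dm^2
Yield = 55.1%

Total usable = 19 x 30.6 = 581.4 dm^2
Yield = 581.4 / 1055 x 100 = 55.1%


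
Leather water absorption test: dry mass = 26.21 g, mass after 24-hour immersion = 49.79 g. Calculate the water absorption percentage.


90.0%

Water absorbed = 49.79 - 26.21 = 23.58 g
WA% = 23.58 / 26.21 x 100 = 90.0%
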